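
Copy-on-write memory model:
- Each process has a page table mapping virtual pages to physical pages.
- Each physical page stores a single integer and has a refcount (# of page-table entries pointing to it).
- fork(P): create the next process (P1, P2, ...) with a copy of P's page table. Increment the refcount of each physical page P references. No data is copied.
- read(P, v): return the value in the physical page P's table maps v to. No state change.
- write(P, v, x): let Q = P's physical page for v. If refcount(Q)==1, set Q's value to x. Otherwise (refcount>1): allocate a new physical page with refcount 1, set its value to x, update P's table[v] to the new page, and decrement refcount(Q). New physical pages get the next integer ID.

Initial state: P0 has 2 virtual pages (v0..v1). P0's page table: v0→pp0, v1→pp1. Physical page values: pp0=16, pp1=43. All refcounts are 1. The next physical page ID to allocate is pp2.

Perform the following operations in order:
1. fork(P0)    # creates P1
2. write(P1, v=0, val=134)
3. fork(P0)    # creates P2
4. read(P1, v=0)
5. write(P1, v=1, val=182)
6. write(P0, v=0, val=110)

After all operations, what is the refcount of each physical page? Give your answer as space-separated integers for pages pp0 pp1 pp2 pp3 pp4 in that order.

Op 1: fork(P0) -> P1. 2 ppages; refcounts: pp0:2 pp1:2
Op 2: write(P1, v0, 134). refcount(pp0)=2>1 -> COPY to pp2. 3 ppages; refcounts: pp0:1 pp1:2 pp2:1
Op 3: fork(P0) -> P2. 3 ppages; refcounts: pp0:2 pp1:3 pp2:1
Op 4: read(P1, v0) -> 134. No state change.
Op 5: write(P1, v1, 182). refcount(pp1)=3>1 -> COPY to pp3. 4 ppages; refcounts: pp0:2 pp1:2 pp2:1 pp3:1
Op 6: write(P0, v0, 110). refcount(pp0)=2>1 -> COPY to pp4. 5 ppages; refcounts: pp0:1 pp1:2 pp2:1 pp3:1 pp4:1

Answer: 1 2 1 1 1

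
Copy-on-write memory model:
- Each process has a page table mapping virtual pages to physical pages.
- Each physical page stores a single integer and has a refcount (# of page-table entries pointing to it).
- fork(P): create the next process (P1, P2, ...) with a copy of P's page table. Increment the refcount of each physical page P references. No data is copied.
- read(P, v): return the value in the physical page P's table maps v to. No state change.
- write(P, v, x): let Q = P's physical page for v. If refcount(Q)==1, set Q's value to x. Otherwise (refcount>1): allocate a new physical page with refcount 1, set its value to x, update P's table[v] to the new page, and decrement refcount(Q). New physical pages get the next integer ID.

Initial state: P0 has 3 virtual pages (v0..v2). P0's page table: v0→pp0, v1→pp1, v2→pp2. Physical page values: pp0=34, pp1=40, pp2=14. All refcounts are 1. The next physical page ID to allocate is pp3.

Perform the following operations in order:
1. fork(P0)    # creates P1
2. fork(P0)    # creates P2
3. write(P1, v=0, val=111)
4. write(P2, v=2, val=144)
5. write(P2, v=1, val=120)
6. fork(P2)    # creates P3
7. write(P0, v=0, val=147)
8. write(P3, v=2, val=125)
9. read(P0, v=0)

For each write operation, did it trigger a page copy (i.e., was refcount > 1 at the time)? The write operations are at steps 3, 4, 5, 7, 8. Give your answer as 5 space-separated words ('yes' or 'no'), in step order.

Op 1: fork(P0) -> P1. 3 ppages; refcounts: pp0:2 pp1:2 pp2:2
Op 2: fork(P0) -> P2. 3 ppages; refcounts: pp0:3 pp1:3 pp2:3
Op 3: write(P1, v0, 111). refcount(pp0)=3>1 -> COPY to pp3. 4 ppages; refcounts: pp0:2 pp1:3 pp2:3 pp3:1
Op 4: write(P2, v2, 144). refcount(pp2)=3>1 -> COPY to pp4. 5 ppages; refcounts: pp0:2 pp1:3 pp2:2 pp3:1 pp4:1
Op 5: write(P2, v1, 120). refcount(pp1)=3>1 -> COPY to pp5. 6 ppages; refcounts: pp0:2 pp1:2 pp2:2 pp3:1 pp4:1 pp5:1
Op 6: fork(P2) -> P3. 6 ppages; refcounts: pp0:3 pp1:2 pp2:2 pp3:1 pp4:2 pp5:2
Op 7: write(P0, v0, 147). refcount(pp0)=3>1 -> COPY to pp6. 7 ppages; refcounts: pp0:2 pp1:2 pp2:2 pp3:1 pp4:2 pp5:2 pp6:1
Op 8: write(P3, v2, 125). refcount(pp4)=2>1 -> COPY to pp7. 8 ppages; refcounts: pp0:2 pp1:2 pp2:2 pp3:1 pp4:1 pp5:2 pp6:1 pp7:1
Op 9: read(P0, v0) -> 147. No state change.

yes yes yes yes yes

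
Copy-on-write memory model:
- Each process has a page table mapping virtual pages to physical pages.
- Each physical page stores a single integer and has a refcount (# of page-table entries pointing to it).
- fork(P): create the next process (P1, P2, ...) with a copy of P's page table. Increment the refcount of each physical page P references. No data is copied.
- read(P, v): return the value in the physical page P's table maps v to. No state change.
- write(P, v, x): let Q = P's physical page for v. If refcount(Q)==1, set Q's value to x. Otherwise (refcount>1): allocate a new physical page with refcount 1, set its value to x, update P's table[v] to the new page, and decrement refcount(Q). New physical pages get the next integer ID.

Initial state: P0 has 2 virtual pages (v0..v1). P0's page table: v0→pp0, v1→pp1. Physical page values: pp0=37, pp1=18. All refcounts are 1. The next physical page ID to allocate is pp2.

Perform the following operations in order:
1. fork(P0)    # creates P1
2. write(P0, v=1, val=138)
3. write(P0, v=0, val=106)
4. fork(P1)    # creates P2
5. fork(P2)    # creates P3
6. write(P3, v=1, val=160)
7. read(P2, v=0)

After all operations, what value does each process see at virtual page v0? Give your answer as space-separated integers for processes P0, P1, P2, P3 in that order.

Op 1: fork(P0) -> P1. 2 ppages; refcounts: pp0:2 pp1:2
Op 2: write(P0, v1, 138). refcount(pp1)=2>1 -> COPY to pp2. 3 ppages; refcounts: pp0:2 pp1:1 pp2:1
Op 3: write(P0, v0, 106). refcount(pp0)=2>1 -> COPY to pp3. 4 ppages; refcounts: pp0:1 pp1:1 pp2:1 pp3:1
Op 4: fork(P1) -> P2. 4 ppages; refcounts: pp0:2 pp1:2 pp2:1 pp3:1
Op 5: fork(P2) -> P3. 4 ppages; refcounts: pp0:3 pp1:3 pp2:1 pp3:1
Op 6: write(P3, v1, 160). refcount(pp1)=3>1 -> COPY to pp4. 5 ppages; refcounts: pp0:3 pp1:2 pp2:1 pp3:1 pp4:1
Op 7: read(P2, v0) -> 37. No state change.
P0: v0 -> pp3 = 106
P1: v0 -> pp0 = 37
P2: v0 -> pp0 = 37
P3: v0 -> pp0 = 37

Answer: 106 37 37 37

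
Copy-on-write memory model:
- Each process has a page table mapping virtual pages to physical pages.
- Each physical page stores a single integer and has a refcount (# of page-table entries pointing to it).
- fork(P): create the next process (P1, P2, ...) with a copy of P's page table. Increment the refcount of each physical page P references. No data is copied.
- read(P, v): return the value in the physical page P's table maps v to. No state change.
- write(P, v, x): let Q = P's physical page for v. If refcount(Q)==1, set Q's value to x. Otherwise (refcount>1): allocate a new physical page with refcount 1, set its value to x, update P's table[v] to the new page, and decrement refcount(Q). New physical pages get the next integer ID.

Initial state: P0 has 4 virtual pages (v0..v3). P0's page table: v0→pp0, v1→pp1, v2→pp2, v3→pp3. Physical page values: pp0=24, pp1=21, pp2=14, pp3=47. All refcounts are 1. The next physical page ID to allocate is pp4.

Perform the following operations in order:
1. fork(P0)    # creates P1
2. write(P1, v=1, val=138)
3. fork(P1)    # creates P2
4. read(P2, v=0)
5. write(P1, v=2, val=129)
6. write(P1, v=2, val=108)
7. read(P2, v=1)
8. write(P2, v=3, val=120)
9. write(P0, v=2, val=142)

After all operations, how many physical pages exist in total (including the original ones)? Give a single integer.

Answer: 8

Derivation:
Op 1: fork(P0) -> P1. 4 ppages; refcounts: pp0:2 pp1:2 pp2:2 pp3:2
Op 2: write(P1, v1, 138). refcount(pp1)=2>1 -> COPY to pp4. 5 ppages; refcounts: pp0:2 pp1:1 pp2:2 pp3:2 pp4:1
Op 3: fork(P1) -> P2. 5 ppages; refcounts: pp0:3 pp1:1 pp2:3 pp3:3 pp4:2
Op 4: read(P2, v0) -> 24. No state change.
Op 5: write(P1, v2, 129). refcount(pp2)=3>1 -> COPY to pp5. 6 ppages; refcounts: pp0:3 pp1:1 pp2:2 pp3:3 pp4:2 pp5:1
Op 6: write(P1, v2, 108). refcount(pp5)=1 -> write in place. 6 ppages; refcounts: pp0:3 pp1:1 pp2:2 pp3:3 pp4:2 pp5:1
Op 7: read(P2, v1) -> 138. No state change.
Op 8: write(P2, v3, 120). refcount(pp3)=3>1 -> COPY to pp6. 7 ppages; refcounts: pp0:3 pp1:1 pp2:2 pp3:2 pp4:2 pp5:1 pp6:1
Op 9: write(P0, v2, 142). refcount(pp2)=2>1 -> COPY to pp7. 8 ppages; refcounts: pp0:3 pp1:1 pp2:1 pp3:2 pp4:2 pp5:1 pp6:1 pp7:1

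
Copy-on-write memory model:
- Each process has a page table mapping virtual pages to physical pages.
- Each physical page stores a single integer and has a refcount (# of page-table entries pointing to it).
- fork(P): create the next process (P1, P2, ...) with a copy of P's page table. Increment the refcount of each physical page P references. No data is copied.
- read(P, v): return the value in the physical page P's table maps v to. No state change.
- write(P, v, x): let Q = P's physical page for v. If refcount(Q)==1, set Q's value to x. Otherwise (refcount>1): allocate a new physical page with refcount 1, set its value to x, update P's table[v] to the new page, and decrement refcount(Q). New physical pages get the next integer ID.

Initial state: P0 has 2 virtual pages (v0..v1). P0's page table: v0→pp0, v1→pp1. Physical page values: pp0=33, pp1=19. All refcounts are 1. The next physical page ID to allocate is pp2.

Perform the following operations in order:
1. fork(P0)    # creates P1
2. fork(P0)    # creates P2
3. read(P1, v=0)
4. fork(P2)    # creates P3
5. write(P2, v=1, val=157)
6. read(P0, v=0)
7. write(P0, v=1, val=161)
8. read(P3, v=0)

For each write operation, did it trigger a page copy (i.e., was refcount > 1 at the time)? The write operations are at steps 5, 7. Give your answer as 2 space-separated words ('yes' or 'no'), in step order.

Op 1: fork(P0) -> P1. 2 ppages; refcounts: pp0:2 pp1:2
Op 2: fork(P0) -> P2. 2 ppages; refcounts: pp0:3 pp1:3
Op 3: read(P1, v0) -> 33. No state change.
Op 4: fork(P2) -> P3. 2 ppages; refcounts: pp0:4 pp1:4
Op 5: write(P2, v1, 157). refcount(pp1)=4>1 -> COPY to pp2. 3 ppages; refcounts: pp0:4 pp1:3 pp2:1
Op 6: read(P0, v0) -> 33. No state change.
Op 7: write(P0, v1, 161). refcount(pp1)=3>1 -> COPY to pp3. 4 ppages; refcounts: pp0:4 pp1:2 pp2:1 pp3:1
Op 8: read(P3, v0) -> 33. No state change.

yes yes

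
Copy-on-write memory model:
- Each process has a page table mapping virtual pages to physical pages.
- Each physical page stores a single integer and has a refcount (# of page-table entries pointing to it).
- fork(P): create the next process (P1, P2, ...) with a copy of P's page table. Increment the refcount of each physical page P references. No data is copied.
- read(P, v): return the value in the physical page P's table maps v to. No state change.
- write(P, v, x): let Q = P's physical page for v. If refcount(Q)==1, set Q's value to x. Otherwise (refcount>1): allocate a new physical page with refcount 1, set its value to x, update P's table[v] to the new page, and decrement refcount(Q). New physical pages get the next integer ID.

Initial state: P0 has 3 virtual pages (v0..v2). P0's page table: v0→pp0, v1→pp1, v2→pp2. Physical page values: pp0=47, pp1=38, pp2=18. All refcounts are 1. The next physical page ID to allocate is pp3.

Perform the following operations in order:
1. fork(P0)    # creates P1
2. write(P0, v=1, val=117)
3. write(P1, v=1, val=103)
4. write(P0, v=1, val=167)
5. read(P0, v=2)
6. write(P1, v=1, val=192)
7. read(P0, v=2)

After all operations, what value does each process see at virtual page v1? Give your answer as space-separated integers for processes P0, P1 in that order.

Op 1: fork(P0) -> P1. 3 ppages; refcounts: pp0:2 pp1:2 pp2:2
Op 2: write(P0, v1, 117). refcount(pp1)=2>1 -> COPY to pp3. 4 ppages; refcounts: pp0:2 pp1:1 pp2:2 pp3:1
Op 3: write(P1, v1, 103). refcount(pp1)=1 -> write in place. 4 ppages; refcounts: pp0:2 pp1:1 pp2:2 pp3:1
Op 4: write(P0, v1, 167). refcount(pp3)=1 -> write in place. 4 ppages; refcounts: pp0:2 pp1:1 pp2:2 pp3:1
Op 5: read(P0, v2) -> 18. No state change.
Op 6: write(P1, v1, 192). refcount(pp1)=1 -> write in place. 4 ppages; refcounts: pp0:2 pp1:1 pp2:2 pp3:1
Op 7: read(P0, v2) -> 18. No state change.
P0: v1 -> pp3 = 167
P1: v1 -> pp1 = 192

Answer: 167 192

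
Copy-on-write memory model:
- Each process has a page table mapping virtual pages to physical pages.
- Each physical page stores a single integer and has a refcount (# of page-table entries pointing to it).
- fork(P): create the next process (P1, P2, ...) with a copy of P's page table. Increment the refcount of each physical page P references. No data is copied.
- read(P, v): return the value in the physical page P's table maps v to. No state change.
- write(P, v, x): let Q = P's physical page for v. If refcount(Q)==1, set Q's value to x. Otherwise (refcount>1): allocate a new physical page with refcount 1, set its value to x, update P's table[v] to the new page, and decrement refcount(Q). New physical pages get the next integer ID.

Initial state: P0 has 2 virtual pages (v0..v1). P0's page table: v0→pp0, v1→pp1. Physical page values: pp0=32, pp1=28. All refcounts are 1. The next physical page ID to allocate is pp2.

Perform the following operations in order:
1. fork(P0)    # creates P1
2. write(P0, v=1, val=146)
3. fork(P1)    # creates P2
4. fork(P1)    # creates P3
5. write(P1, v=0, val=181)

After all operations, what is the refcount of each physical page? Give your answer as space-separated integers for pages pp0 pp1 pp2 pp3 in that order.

Answer: 3 3 1 1

Derivation:
Op 1: fork(P0) -> P1. 2 ppages; refcounts: pp0:2 pp1:2
Op 2: write(P0, v1, 146). refcount(pp1)=2>1 -> COPY to pp2. 3 ppages; refcounts: pp0:2 pp1:1 pp2:1
Op 3: fork(P1) -> P2. 3 ppages; refcounts: pp0:3 pp1:2 pp2:1
Op 4: fork(P1) -> P3. 3 ppages; refcounts: pp0:4 pp1:3 pp2:1
Op 5: write(P1, v0, 181). refcount(pp0)=4>1 -> COPY to pp3. 4 ppages; refcounts: pp0:3 pp1:3 pp2:1 pp3:1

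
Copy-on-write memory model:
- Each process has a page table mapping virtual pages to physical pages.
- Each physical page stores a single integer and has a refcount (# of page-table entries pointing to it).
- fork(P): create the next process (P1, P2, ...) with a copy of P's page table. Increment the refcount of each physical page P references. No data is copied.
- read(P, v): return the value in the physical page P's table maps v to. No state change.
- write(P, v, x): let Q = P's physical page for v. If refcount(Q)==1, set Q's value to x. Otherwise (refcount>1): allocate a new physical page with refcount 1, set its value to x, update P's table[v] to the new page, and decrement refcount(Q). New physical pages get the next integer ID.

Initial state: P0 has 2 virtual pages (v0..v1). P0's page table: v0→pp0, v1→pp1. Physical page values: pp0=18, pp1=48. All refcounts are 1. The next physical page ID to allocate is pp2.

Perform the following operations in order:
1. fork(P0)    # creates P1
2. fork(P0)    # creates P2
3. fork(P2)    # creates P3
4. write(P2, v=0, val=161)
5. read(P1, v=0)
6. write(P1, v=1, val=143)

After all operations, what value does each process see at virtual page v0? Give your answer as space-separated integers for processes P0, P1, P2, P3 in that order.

Op 1: fork(P0) -> P1. 2 ppages; refcounts: pp0:2 pp1:2
Op 2: fork(P0) -> P2. 2 ppages; refcounts: pp0:3 pp1:3
Op 3: fork(P2) -> P3. 2 ppages; refcounts: pp0:4 pp1:4
Op 4: write(P2, v0, 161). refcount(pp0)=4>1 -> COPY to pp2. 3 ppages; refcounts: pp0:3 pp1:4 pp2:1
Op 5: read(P1, v0) -> 18. No state change.
Op 6: write(P1, v1, 143). refcount(pp1)=4>1 -> COPY to pp3. 4 ppages; refcounts: pp0:3 pp1:3 pp2:1 pp3:1
P0: v0 -> pp0 = 18
P1: v0 -> pp0 = 18
P2: v0 -> pp2 = 161
P3: v0 -> pp0 = 18

Answer: 18 18 161 18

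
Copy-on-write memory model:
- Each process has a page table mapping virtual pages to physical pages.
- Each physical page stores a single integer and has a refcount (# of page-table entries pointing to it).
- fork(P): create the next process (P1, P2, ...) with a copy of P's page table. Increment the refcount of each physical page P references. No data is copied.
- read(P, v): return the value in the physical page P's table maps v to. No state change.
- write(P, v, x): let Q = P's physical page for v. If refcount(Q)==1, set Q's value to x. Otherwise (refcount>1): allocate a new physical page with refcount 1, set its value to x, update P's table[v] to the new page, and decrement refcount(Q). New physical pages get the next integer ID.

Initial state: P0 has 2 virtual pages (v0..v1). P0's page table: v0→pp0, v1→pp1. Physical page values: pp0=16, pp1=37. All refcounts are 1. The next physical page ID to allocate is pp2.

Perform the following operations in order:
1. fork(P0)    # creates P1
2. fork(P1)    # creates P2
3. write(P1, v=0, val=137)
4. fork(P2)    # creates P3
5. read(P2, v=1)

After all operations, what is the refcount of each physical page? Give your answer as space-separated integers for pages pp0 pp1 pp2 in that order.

Answer: 3 4 1

Derivation:
Op 1: fork(P0) -> P1. 2 ppages; refcounts: pp0:2 pp1:2
Op 2: fork(P1) -> P2. 2 ppages; refcounts: pp0:3 pp1:3
Op 3: write(P1, v0, 137). refcount(pp0)=3>1 -> COPY to pp2. 3 ppages; refcounts: pp0:2 pp1:3 pp2:1
Op 4: fork(P2) -> P3. 3 ppages; refcounts: pp0:3 pp1:4 pp2:1
Op 5: read(P2, v1) -> 37. No state change.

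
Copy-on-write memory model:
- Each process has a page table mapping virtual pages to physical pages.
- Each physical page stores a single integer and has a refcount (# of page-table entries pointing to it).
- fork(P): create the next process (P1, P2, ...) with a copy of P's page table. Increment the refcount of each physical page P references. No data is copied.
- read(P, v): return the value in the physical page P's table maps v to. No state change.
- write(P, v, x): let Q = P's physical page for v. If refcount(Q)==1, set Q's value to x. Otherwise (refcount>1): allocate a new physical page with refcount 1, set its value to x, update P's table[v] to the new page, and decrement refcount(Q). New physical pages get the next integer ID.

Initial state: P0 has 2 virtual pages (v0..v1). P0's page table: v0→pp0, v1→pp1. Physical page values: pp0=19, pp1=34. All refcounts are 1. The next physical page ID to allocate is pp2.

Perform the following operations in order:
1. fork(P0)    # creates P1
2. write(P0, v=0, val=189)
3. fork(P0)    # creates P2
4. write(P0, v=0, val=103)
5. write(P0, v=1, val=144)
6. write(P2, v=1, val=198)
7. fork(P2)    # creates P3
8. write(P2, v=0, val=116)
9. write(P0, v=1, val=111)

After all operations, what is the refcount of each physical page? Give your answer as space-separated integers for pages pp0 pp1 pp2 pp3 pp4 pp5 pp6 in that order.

Op 1: fork(P0) -> P1. 2 ppages; refcounts: pp0:2 pp1:2
Op 2: write(P0, v0, 189). refcount(pp0)=2>1 -> COPY to pp2. 3 ppages; refcounts: pp0:1 pp1:2 pp2:1
Op 3: fork(P0) -> P2. 3 ppages; refcounts: pp0:1 pp1:3 pp2:2
Op 4: write(P0, v0, 103). refcount(pp2)=2>1 -> COPY to pp3. 4 ppages; refcounts: pp0:1 pp1:3 pp2:1 pp3:1
Op 5: write(P0, v1, 144). refcount(pp1)=3>1 -> COPY to pp4. 5 ppages; refcounts: pp0:1 pp1:2 pp2:1 pp3:1 pp4:1
Op 6: write(P2, v1, 198). refcount(pp1)=2>1 -> COPY to pp5. 6 ppages; refcounts: pp0:1 pp1:1 pp2:1 pp3:1 pp4:1 pp5:1
Op 7: fork(P2) -> P3. 6 ppages; refcounts: pp0:1 pp1:1 pp2:2 pp3:1 pp4:1 pp5:2
Op 8: write(P2, v0, 116). refcount(pp2)=2>1 -> COPY to pp6. 7 ppages; refcounts: pp0:1 pp1:1 pp2:1 pp3:1 pp4:1 pp5:2 pp6:1
Op 9: write(P0, v1, 111). refcount(pp4)=1 -> write in place. 7 ppages; refcounts: pp0:1 pp1:1 pp2:1 pp3:1 pp4:1 pp5:2 pp6:1

Answer: 1 1 1 1 1 2 1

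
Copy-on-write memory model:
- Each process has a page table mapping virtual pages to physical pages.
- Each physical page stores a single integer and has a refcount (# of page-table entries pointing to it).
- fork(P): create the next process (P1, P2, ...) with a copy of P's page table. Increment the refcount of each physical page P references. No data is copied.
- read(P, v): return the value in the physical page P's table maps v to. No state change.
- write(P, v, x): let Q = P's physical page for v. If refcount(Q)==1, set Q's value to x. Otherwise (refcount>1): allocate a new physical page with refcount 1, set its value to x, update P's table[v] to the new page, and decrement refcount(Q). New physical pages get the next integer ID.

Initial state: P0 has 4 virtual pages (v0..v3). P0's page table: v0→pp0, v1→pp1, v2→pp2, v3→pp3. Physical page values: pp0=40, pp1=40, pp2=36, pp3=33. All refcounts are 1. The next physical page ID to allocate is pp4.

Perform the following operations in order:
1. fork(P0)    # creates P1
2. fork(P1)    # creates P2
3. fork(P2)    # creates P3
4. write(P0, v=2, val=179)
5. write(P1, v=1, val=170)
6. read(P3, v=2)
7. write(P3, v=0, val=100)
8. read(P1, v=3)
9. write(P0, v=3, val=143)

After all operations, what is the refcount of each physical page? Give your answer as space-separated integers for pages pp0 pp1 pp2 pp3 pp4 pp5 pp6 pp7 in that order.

Answer: 3 3 3 3 1 1 1 1

Derivation:
Op 1: fork(P0) -> P1. 4 ppages; refcounts: pp0:2 pp1:2 pp2:2 pp3:2
Op 2: fork(P1) -> P2. 4 ppages; refcounts: pp0:3 pp1:3 pp2:3 pp3:3
Op 3: fork(P2) -> P3. 4 ppages; refcounts: pp0:4 pp1:4 pp2:4 pp3:4
Op 4: write(P0, v2, 179). refcount(pp2)=4>1 -> COPY to pp4. 5 ppages; refcounts: pp0:4 pp1:4 pp2:3 pp3:4 pp4:1
Op 5: write(P1, v1, 170). refcount(pp1)=4>1 -> COPY to pp5. 6 ppages; refcounts: pp0:4 pp1:3 pp2:3 pp3:4 pp4:1 pp5:1
Op 6: read(P3, v2) -> 36. No state change.
Op 7: write(P3, v0, 100). refcount(pp0)=4>1 -> COPY to pp6. 7 ppages; refcounts: pp0:3 pp1:3 pp2:3 pp3:4 pp4:1 pp5:1 pp6:1
Op 8: read(P1, v3) -> 33. No state change.
Op 9: write(P0, v3, 143). refcount(pp3)=4>1 -> COPY to pp7. 8 ppages; refcounts: pp0:3 pp1:3 pp2:3 pp3:3 pp4:1 pp5:1 pp6:1 pp7:1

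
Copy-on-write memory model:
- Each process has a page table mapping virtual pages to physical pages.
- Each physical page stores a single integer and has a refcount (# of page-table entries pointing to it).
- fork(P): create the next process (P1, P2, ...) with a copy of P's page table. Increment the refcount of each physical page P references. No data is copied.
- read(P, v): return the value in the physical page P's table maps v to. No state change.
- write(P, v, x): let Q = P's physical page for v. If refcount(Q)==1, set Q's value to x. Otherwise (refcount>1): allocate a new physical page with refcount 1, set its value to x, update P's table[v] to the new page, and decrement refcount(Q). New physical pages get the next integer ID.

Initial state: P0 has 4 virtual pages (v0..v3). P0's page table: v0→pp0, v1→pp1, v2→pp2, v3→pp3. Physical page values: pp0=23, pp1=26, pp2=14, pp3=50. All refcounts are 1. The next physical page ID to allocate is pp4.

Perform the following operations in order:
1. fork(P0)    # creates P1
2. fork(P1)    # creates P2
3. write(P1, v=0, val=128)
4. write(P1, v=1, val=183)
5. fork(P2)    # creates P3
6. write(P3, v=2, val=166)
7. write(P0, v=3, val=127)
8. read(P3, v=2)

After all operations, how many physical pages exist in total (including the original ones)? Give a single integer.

Op 1: fork(P0) -> P1. 4 ppages; refcounts: pp0:2 pp1:2 pp2:2 pp3:2
Op 2: fork(P1) -> P2. 4 ppages; refcounts: pp0:3 pp1:3 pp2:3 pp3:3
Op 3: write(P1, v0, 128). refcount(pp0)=3>1 -> COPY to pp4. 5 ppages; refcounts: pp0:2 pp1:3 pp2:3 pp3:3 pp4:1
Op 4: write(P1, v1, 183). refcount(pp1)=3>1 -> COPY to pp5. 6 ppages; refcounts: pp0:2 pp1:2 pp2:3 pp3:3 pp4:1 pp5:1
Op 5: fork(P2) -> P3. 6 ppages; refcounts: pp0:3 pp1:3 pp2:4 pp3:4 pp4:1 pp5:1
Op 6: write(P3, v2, 166). refcount(pp2)=4>1 -> COPY to pp6. 7 ppages; refcounts: pp0:3 pp1:3 pp2:3 pp3:4 pp4:1 pp5:1 pp6:1
Op 7: write(P0, v3, 127). refcount(pp3)=4>1 -> COPY to pp7. 8 ppages; refcounts: pp0:3 pp1:3 pp2:3 pp3:3 pp4:1 pp5:1 pp6:1 pp7:1
Op 8: read(P3, v2) -> 166. No state change.

Answer: 8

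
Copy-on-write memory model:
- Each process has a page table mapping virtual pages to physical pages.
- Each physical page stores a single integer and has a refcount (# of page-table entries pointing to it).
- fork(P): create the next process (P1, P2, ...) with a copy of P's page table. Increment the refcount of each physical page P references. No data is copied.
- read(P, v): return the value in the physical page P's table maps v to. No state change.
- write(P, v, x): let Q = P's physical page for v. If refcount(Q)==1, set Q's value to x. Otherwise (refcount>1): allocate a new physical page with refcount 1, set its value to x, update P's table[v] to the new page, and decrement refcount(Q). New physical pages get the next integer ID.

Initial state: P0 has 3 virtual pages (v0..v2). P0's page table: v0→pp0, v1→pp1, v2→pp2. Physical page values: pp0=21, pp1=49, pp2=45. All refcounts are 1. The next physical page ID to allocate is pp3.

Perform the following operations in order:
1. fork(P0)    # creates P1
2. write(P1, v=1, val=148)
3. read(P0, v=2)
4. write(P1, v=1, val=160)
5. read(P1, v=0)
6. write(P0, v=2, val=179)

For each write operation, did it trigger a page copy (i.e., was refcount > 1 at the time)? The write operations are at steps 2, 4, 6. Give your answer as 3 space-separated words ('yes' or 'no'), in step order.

Op 1: fork(P0) -> P1. 3 ppages; refcounts: pp0:2 pp1:2 pp2:2
Op 2: write(P1, v1, 148). refcount(pp1)=2>1 -> COPY to pp3. 4 ppages; refcounts: pp0:2 pp1:1 pp2:2 pp3:1
Op 3: read(P0, v2) -> 45. No state change.
Op 4: write(P1, v1, 160). refcount(pp3)=1 -> write in place. 4 ppages; refcounts: pp0:2 pp1:1 pp2:2 pp3:1
Op 5: read(P1, v0) -> 21. No state change.
Op 6: write(P0, v2, 179). refcount(pp2)=2>1 -> COPY to pp4. 5 ppages; refcounts: pp0:2 pp1:1 pp2:1 pp3:1 pp4:1

yes no yes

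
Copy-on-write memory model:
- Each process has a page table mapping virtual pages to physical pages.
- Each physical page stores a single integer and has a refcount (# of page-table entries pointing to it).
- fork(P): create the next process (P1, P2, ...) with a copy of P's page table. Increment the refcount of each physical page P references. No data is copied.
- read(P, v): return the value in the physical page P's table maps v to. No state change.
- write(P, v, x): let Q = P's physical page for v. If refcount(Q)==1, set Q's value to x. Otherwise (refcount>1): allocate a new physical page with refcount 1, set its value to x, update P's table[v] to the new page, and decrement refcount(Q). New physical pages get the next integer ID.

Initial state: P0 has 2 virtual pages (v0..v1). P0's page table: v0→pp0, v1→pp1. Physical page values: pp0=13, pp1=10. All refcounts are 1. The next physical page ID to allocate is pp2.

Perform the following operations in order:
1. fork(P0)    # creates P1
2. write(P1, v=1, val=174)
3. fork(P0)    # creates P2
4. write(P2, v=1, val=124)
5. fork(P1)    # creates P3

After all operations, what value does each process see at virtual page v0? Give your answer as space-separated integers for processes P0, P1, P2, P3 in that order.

Answer: 13 13 13 13

Derivation:
Op 1: fork(P0) -> P1. 2 ppages; refcounts: pp0:2 pp1:2
Op 2: write(P1, v1, 174). refcount(pp1)=2>1 -> COPY to pp2. 3 ppages; refcounts: pp0:2 pp1:1 pp2:1
Op 3: fork(P0) -> P2. 3 ppages; refcounts: pp0:3 pp1:2 pp2:1
Op 4: write(P2, v1, 124). refcount(pp1)=2>1 -> COPY to pp3. 4 ppages; refcounts: pp0:3 pp1:1 pp2:1 pp3:1
Op 5: fork(P1) -> P3. 4 ppages; refcounts: pp0:4 pp1:1 pp2:2 pp3:1
P0: v0 -> pp0 = 13
P1: v0 -> pp0 = 13
P2: v0 -> pp0 = 13
P3: v0 -> pp0 = 13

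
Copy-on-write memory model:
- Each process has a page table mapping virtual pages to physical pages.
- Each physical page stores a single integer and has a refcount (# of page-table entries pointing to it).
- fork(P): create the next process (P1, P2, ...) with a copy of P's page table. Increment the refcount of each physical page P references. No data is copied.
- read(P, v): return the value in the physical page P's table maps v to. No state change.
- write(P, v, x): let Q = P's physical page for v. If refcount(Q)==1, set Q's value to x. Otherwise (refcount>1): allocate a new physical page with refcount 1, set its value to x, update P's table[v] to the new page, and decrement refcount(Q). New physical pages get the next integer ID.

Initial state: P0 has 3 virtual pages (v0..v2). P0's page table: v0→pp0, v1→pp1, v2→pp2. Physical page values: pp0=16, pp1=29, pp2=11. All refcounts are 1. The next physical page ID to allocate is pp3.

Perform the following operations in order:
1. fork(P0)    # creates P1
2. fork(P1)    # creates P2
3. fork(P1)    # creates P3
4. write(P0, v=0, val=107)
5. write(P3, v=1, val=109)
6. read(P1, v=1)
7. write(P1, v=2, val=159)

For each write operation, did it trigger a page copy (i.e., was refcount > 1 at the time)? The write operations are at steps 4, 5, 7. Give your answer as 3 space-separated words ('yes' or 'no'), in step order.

Op 1: fork(P0) -> P1. 3 ppages; refcounts: pp0:2 pp1:2 pp2:2
Op 2: fork(P1) -> P2. 3 ppages; refcounts: pp0:3 pp1:3 pp2:3
Op 3: fork(P1) -> P3. 3 ppages; refcounts: pp0:4 pp1:4 pp2:4
Op 4: write(P0, v0, 107). refcount(pp0)=4>1 -> COPY to pp3. 4 ppages; refcounts: pp0:3 pp1:4 pp2:4 pp3:1
Op 5: write(P3, v1, 109). refcount(pp1)=4>1 -> COPY to pp4. 5 ppages; refcounts: pp0:3 pp1:3 pp2:4 pp3:1 pp4:1
Op 6: read(P1, v1) -> 29. No state change.
Op 7: write(P1, v2, 159). refcount(pp2)=4>1 -> COPY to pp5. 6 ppages; refcounts: pp0:3 pp1:3 pp2:3 pp3:1 pp4:1 pp5:1

yes yes yes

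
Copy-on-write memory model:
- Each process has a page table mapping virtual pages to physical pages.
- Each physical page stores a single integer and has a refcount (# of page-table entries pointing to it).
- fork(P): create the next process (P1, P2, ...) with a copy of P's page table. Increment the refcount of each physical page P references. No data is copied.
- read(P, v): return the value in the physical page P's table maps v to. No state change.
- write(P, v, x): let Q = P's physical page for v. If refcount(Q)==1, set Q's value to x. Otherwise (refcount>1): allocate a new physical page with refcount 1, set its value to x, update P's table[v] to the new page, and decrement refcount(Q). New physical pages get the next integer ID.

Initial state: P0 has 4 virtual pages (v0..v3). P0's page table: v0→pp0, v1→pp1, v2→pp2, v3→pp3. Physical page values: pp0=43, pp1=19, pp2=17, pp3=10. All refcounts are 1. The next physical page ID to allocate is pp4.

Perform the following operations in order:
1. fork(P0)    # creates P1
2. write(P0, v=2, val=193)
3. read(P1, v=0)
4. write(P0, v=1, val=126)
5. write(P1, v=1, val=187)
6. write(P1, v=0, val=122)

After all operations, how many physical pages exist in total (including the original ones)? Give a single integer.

Answer: 7

Derivation:
Op 1: fork(P0) -> P1. 4 ppages; refcounts: pp0:2 pp1:2 pp2:2 pp3:2
Op 2: write(P0, v2, 193). refcount(pp2)=2>1 -> COPY to pp4. 5 ppages; refcounts: pp0:2 pp1:2 pp2:1 pp3:2 pp4:1
Op 3: read(P1, v0) -> 43. No state change.
Op 4: write(P0, v1, 126). refcount(pp1)=2>1 -> COPY to pp5. 6 ppages; refcounts: pp0:2 pp1:1 pp2:1 pp3:2 pp4:1 pp5:1
Op 5: write(P1, v1, 187). refcount(pp1)=1 -> write in place. 6 ppages; refcounts: pp0:2 pp1:1 pp2:1 pp3:2 pp4:1 pp5:1
Op 6: write(P1, v0, 122). refcount(pp0)=2>1 -> COPY to pp6. 7 ppages; refcounts: pp0:1 pp1:1 pp2:1 pp3:2 pp4:1 pp5:1 pp6:1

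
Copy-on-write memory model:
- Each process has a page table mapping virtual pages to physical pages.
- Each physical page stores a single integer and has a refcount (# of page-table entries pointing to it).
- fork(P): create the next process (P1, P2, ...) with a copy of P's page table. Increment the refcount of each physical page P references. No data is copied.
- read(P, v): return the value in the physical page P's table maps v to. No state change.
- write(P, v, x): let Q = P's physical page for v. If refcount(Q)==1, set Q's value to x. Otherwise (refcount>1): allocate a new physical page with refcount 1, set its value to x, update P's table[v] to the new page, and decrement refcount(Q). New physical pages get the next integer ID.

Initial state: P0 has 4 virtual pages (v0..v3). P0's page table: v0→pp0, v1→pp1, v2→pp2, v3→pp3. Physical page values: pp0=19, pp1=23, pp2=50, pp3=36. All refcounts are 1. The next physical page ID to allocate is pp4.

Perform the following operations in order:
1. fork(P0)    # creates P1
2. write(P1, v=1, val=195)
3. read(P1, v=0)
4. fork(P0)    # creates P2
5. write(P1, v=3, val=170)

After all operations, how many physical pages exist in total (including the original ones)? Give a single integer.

Op 1: fork(P0) -> P1. 4 ppages; refcounts: pp0:2 pp1:2 pp2:2 pp3:2
Op 2: write(P1, v1, 195). refcount(pp1)=2>1 -> COPY to pp4. 5 ppages; refcounts: pp0:2 pp1:1 pp2:2 pp3:2 pp4:1
Op 3: read(P1, v0) -> 19. No state change.
Op 4: fork(P0) -> P2. 5 ppages; refcounts: pp0:3 pp1:2 pp2:3 pp3:3 pp4:1
Op 5: write(P1, v3, 170). refcount(pp3)=3>1 -> COPY to pp5. 6 ppages; refcounts: pp0:3 pp1:2 pp2:3 pp3:2 pp4:1 pp5:1

Answer: 6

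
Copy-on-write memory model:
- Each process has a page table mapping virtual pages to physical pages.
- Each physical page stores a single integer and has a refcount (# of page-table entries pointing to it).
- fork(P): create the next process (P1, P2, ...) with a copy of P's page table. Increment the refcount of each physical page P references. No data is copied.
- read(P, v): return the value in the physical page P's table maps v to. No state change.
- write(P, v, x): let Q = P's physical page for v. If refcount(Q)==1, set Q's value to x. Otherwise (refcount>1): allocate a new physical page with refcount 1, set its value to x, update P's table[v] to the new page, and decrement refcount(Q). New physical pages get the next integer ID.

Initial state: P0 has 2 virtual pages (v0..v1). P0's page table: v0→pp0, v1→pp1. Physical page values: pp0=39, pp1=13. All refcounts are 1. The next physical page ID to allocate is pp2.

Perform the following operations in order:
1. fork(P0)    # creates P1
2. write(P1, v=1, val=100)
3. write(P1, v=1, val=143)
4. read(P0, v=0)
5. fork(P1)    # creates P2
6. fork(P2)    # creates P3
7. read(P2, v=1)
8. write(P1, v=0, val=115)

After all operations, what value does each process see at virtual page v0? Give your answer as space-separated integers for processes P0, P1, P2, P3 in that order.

Op 1: fork(P0) -> P1. 2 ppages; refcounts: pp0:2 pp1:2
Op 2: write(P1, v1, 100). refcount(pp1)=2>1 -> COPY to pp2. 3 ppages; refcounts: pp0:2 pp1:1 pp2:1
Op 3: write(P1, v1, 143). refcount(pp2)=1 -> write in place. 3 ppages; refcounts: pp0:2 pp1:1 pp2:1
Op 4: read(P0, v0) -> 39. No state change.
Op 5: fork(P1) -> P2. 3 ppages; refcounts: pp0:3 pp1:1 pp2:2
Op 6: fork(P2) -> P3. 3 ppages; refcounts: pp0:4 pp1:1 pp2:3
Op 7: read(P2, v1) -> 143. No state change.
Op 8: write(P1, v0, 115). refcount(pp0)=4>1 -> COPY to pp3. 4 ppages; refcounts: pp0:3 pp1:1 pp2:3 pp3:1
P0: v0 -> pp0 = 39
P1: v0 -> pp3 = 115
P2: v0 -> pp0 = 39
P3: v0 -> pp0 = 39

Answer: 39 115 39 39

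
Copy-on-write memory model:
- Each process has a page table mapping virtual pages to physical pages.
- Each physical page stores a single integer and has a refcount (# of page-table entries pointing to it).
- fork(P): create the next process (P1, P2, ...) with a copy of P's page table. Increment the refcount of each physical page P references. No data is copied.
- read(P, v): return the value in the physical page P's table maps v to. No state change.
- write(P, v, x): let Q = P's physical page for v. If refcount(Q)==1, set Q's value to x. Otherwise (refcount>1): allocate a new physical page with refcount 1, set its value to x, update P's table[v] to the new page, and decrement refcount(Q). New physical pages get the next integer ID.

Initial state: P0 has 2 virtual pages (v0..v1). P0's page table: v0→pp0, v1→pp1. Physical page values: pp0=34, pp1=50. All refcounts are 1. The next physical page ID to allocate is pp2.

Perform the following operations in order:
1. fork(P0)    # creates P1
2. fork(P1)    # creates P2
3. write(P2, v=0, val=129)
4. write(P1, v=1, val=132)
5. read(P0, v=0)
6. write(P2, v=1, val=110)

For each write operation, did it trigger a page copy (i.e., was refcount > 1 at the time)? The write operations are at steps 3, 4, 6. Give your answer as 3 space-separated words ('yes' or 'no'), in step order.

Op 1: fork(P0) -> P1. 2 ppages; refcounts: pp0:2 pp1:2
Op 2: fork(P1) -> P2. 2 ppages; refcounts: pp0:3 pp1:3
Op 3: write(P2, v0, 129). refcount(pp0)=3>1 -> COPY to pp2. 3 ppages; refcounts: pp0:2 pp1:3 pp2:1
Op 4: write(P1, v1, 132). refcount(pp1)=3>1 -> COPY to pp3. 4 ppages; refcounts: pp0:2 pp1:2 pp2:1 pp3:1
Op 5: read(P0, v0) -> 34. No state change.
Op 6: write(P2, v1, 110). refcount(pp1)=2>1 -> COPY to pp4. 5 ppages; refcounts: pp0:2 pp1:1 pp2:1 pp3:1 pp4:1

yes yes yes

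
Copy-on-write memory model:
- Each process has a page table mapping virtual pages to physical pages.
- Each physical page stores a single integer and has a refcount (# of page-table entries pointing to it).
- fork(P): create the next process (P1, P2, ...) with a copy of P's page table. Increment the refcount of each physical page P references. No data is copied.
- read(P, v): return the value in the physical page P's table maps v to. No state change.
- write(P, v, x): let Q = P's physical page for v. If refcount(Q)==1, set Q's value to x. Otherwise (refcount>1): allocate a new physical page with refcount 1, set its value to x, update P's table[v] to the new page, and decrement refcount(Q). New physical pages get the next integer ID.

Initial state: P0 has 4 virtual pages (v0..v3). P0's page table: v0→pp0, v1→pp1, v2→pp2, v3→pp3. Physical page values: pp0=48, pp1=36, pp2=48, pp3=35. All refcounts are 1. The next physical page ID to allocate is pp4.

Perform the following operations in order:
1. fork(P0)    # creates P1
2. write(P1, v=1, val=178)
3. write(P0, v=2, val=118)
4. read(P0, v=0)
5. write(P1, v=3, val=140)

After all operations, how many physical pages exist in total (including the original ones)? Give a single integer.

Answer: 7

Derivation:
Op 1: fork(P0) -> P1. 4 ppages; refcounts: pp0:2 pp1:2 pp2:2 pp3:2
Op 2: write(P1, v1, 178). refcount(pp1)=2>1 -> COPY to pp4. 5 ppages; refcounts: pp0:2 pp1:1 pp2:2 pp3:2 pp4:1
Op 3: write(P0, v2, 118). refcount(pp2)=2>1 -> COPY to pp5. 6 ppages; refcounts: pp0:2 pp1:1 pp2:1 pp3:2 pp4:1 pp5:1
Op 4: read(P0, v0) -> 48. No state change.
Op 5: write(P1, v3, 140). refcount(pp3)=2>1 -> COPY to pp6. 7 ppages; refcounts: pp0:2 pp1:1 pp2:1 pp3:1 pp4:1 pp5:1 pp6:1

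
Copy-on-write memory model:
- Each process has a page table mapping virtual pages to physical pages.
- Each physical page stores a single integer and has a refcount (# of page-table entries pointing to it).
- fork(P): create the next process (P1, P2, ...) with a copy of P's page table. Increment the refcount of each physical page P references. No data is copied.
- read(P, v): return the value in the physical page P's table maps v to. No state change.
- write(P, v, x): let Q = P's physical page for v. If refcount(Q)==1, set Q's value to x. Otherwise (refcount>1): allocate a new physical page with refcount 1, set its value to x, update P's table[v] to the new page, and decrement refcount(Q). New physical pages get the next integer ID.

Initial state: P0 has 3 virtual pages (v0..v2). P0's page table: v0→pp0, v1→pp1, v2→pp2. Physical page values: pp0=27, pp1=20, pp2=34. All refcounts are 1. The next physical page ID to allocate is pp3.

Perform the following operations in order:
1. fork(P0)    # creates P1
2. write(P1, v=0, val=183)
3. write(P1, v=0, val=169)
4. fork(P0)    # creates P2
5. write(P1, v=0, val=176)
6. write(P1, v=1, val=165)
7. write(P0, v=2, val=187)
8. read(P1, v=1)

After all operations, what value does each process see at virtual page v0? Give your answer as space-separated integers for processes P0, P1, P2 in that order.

Answer: 27 176 27

Derivation:
Op 1: fork(P0) -> P1. 3 ppages; refcounts: pp0:2 pp1:2 pp2:2
Op 2: write(P1, v0, 183). refcount(pp0)=2>1 -> COPY to pp3. 4 ppages; refcounts: pp0:1 pp1:2 pp2:2 pp3:1
Op 3: write(P1, v0, 169). refcount(pp3)=1 -> write in place. 4 ppages; refcounts: pp0:1 pp1:2 pp2:2 pp3:1
Op 4: fork(P0) -> P2. 4 ppages; refcounts: pp0:2 pp1:3 pp2:3 pp3:1
Op 5: write(P1, v0, 176). refcount(pp3)=1 -> write in place. 4 ppages; refcounts: pp0:2 pp1:3 pp2:3 pp3:1
Op 6: write(P1, v1, 165). refcount(pp1)=3>1 -> COPY to pp4. 5 ppages; refcounts: pp0:2 pp1:2 pp2:3 pp3:1 pp4:1
Op 7: write(P0, v2, 187). refcount(pp2)=3>1 -> COPY to pp5. 6 ppages; refcounts: pp0:2 pp1:2 pp2:2 pp3:1 pp4:1 pp5:1
Op 8: read(P1, v1) -> 165. No state change.
P0: v0 -> pp0 = 27
P1: v0 -> pp3 = 176
P2: v0 -> pp0 = 27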